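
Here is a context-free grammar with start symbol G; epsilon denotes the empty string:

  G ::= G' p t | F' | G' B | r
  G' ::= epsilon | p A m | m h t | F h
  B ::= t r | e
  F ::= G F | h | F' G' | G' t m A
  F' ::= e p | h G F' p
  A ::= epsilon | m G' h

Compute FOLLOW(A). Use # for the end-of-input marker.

In G' ::= p A m: add FIRST(m) = { m }.
In F ::= G' t m A: A is at the end, add FOLLOW(F) = { h }.
Union: FOLLOW(A) = { h, m }.

{ h, m }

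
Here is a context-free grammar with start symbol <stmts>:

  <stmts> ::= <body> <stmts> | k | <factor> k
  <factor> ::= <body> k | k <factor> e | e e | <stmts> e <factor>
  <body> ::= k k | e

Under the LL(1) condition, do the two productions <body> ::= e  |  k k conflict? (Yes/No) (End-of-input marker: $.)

No

FIRST(e) = { e } and FIRST(k k) = { k }.
The FIRST sets are disjoint and neither alternative is nullable — no conflict.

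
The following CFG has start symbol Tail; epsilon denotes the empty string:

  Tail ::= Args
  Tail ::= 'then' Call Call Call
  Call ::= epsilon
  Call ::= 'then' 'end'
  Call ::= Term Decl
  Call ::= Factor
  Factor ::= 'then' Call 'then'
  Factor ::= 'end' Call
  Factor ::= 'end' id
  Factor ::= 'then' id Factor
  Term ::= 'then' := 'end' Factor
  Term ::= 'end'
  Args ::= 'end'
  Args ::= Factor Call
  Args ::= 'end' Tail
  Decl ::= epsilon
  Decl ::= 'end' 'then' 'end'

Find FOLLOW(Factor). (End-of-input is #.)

In Call ::= Factor: Factor is at the end, add FOLLOW(Call) = { #, 'end', 'then' }.
In Factor ::= 'then' id Factor: Factor is at the end, add FOLLOW(Factor) = { #, 'end', 'then' }.
In Term ::= 'then' := 'end' Factor: Factor is at the end, add FOLLOW(Term) = { #, 'end', 'then' }.
In Args ::= Factor Call: add FIRST(Call)\{epsilon} = { 'end', 'then' }.
  Since Call is nullable, also add FOLLOW(Args) = { # }.
Union: FOLLOW(Factor) = { #, 'end', 'then' }.

{ #, 'end', 'then' }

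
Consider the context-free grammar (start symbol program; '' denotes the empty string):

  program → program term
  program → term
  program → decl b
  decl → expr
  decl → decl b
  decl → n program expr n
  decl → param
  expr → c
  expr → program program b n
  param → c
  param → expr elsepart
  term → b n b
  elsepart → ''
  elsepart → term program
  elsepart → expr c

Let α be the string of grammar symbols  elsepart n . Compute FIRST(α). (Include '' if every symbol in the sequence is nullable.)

{ b, c, n }

Add FIRST(elsepart)\{''} = { b, c, n }; elsepart is nullable, continue.
n is a terminal; add {n} and stop.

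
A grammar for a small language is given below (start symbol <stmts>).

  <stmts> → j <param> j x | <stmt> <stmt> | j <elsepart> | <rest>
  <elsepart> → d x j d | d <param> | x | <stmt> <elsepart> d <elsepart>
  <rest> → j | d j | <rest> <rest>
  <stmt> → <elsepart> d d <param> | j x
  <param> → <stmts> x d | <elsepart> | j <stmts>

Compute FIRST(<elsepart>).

{ d, j, x }

<elsepart> → d x j d contributes {d}.
<elsepart> → d <param> contributes {d}.
<elsepart> → x contributes {x}.
From <elsepart> → <stmt> <elsepart> d <elsepart>: add FIRST(<stmt>) = { d, j, x }.
Union: FIRST(<elsepart>) = { d, j, x }.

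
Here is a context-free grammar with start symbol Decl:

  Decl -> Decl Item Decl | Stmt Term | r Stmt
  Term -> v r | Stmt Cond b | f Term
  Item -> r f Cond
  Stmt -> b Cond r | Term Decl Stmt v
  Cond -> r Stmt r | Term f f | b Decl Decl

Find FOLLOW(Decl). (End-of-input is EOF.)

Decl is the start symbol, so EOF ∈ FOLLOW(Decl).
In Decl -> Decl Item Decl: add FIRST(Item Decl) = { r }.
In Decl -> Decl Item Decl: Decl is at the end, add FOLLOW(Decl) = { EOF, b, f, r, v }.
In Stmt -> Term Decl Stmt v: add FIRST(Stmt v) = { b, f, v }.
In Cond -> b Decl Decl: add FIRST(Decl) = { b, f, r, v }.
In Cond -> b Decl Decl: Decl is at the end, add FOLLOW(Cond) = { b, f, r, v }.
Union: FOLLOW(Decl) = { EOF, b, f, r, v }.

{ EOF, b, f, r, v }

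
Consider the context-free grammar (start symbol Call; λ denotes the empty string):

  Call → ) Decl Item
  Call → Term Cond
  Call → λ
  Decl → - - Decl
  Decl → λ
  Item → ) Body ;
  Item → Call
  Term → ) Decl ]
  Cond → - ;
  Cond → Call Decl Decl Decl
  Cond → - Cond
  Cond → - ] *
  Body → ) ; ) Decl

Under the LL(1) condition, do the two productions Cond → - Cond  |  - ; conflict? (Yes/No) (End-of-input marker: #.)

Yes

FIRST(- Cond) = { - } and FIRST(- ;) = { - }.
Both contain -, so the two alternatives are not disjoint — LL(1) conflict.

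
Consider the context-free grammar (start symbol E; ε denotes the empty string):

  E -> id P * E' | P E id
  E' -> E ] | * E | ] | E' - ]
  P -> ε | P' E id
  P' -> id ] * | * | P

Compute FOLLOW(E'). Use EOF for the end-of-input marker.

{ EOF, -, ], id }

In E -> id P * E': E' is at the end, add FOLLOW(E) = { EOF, -, ], id }.
In E' -> E' - ]: add FIRST(- ]) = { - }.
Union: FOLLOW(E') = { EOF, -, ], id }.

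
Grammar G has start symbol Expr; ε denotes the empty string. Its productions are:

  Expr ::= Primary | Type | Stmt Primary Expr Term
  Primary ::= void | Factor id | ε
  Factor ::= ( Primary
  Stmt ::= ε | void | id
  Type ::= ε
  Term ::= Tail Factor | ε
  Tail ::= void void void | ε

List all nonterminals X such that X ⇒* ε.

{ Expr, Primary, Stmt, Tail, Term, Type }

Directly nullable (have an ε-production): Primary, Stmt, Type, Term, Tail.
Expr ::= Primary with every symbol nullable, so Expr is nullable.
No other nonterminal has a production whose RHS symbols are all nullable.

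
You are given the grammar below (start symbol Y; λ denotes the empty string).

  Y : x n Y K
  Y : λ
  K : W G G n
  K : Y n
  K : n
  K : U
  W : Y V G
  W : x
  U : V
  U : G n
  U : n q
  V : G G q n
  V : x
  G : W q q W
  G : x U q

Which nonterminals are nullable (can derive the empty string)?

{ Y }

Directly nullable (have an λ-production): Y.
No other nonterminal has a production whose RHS symbols are all nullable.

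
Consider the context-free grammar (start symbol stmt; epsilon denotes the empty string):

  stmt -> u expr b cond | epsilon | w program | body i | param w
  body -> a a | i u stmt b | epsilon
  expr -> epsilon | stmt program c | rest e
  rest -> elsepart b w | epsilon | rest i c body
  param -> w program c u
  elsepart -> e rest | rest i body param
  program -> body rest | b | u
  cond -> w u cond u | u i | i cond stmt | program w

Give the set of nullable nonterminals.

Directly nullable (have an epsilon-production): stmt, body, expr, rest.
program -> body rest with every symbol nullable, so program is nullable.
No other nonterminal has a production whose RHS symbols are all nullable.

{ body, expr, program, rest, stmt }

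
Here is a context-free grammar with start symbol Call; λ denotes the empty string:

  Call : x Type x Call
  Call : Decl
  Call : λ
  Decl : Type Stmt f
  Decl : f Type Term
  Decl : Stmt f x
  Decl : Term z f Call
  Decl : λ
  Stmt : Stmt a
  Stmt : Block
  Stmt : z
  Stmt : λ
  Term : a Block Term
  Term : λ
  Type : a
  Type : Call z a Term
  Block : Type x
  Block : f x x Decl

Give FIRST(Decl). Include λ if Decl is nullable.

{ a, f, x, z, λ }

From Decl : Type Stmt f: add FIRST(Type) = { a, f, x, z }.
Decl : f Type Term contributes {f}.
From Decl : Stmt f x: Stmt nullable, take FIRST(Stmt) ∪ {f} = { a, f, x, z }.
From Decl : Term z f Call: Term nullable, take FIRST(Term) ∪ {z} = { a, z }.
Decl : λ contributes λ.
Union: FIRST(Decl) = { a, f, x, z, λ }.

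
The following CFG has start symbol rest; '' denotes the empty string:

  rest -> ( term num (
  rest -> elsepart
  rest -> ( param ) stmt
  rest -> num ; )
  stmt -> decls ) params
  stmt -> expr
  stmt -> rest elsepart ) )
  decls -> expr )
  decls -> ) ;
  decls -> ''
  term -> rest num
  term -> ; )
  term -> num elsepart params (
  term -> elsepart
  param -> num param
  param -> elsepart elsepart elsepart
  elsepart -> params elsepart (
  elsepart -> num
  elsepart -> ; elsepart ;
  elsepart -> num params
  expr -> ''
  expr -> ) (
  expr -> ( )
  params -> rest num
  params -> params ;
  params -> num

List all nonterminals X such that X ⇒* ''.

{ decls, expr, stmt }

Directly nullable (have an ''-production): decls, expr.
stmt -> expr with every symbol nullable, so stmt is nullable.
No other nonterminal has a production whose RHS symbols are all nullable.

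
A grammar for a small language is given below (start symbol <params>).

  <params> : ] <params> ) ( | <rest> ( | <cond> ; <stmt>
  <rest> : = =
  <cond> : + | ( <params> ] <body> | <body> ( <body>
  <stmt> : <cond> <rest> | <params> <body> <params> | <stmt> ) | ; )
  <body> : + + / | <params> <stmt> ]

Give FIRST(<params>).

{ (, +, =, ] }

<params> : ] <params> ) ( contributes {]}.
From <params> : <rest> (: add FIRST(<rest>) = { = }.
From <params> : <cond> ; <stmt>: add FIRST(<cond>) = { (, +, =, ] }.
Union: FIRST(<params>) = { (, +, =, ] }.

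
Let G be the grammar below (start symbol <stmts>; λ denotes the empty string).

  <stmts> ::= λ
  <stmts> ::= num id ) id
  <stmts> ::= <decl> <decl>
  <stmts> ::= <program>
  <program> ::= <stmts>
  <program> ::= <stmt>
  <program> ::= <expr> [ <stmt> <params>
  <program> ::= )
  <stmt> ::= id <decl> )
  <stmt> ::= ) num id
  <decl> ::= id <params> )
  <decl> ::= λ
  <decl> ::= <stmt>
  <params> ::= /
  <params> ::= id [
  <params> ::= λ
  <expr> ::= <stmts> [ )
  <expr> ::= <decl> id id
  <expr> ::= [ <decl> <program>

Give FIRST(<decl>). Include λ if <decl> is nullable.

<decl> ::= id <params> ) contributes {id}.
<decl> ::= λ contributes λ.
From <decl> ::= <stmt>: add FIRST(<stmt>) = { ), id }.
Union: FIRST(<decl>) = { ), id, λ }.

{ ), id, λ }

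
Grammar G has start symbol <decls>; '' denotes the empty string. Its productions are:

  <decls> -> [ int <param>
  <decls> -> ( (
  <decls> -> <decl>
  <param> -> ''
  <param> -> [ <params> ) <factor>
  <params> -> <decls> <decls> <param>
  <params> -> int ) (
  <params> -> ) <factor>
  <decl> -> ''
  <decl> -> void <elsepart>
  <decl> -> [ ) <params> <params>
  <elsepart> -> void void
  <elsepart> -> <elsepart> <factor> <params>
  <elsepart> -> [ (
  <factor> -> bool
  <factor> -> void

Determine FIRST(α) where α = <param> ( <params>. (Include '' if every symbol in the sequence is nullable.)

Add FIRST(<param>)\{''} = { [ }; <param> is nullable, continue.
( is a terminal; add {(} and stop.

{ (, [ }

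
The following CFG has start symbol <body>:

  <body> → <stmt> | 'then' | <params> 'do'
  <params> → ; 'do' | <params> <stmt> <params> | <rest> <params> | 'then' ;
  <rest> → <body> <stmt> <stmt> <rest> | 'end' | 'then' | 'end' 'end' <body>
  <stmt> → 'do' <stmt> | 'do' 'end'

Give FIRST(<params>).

<params> → ; 'do' contributes {;}.
From <params> → <params> <stmt> <params>: add FIRST(<params>) = { 'do', 'end', 'then', ; }.
From <params> → <rest> <params>: add FIRST(<rest>) = { 'do', 'end', 'then', ; }.
<params> → 'then' ; contributes {'then'}.
Union: FIRST(<params>) = { 'do', 'end', 'then', ; }.

{ 'do', 'end', 'then', ; }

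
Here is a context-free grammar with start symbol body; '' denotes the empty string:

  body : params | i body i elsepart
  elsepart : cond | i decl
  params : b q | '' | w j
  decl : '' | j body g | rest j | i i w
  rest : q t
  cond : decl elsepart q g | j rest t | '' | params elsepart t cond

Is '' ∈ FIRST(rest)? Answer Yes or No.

No

Nullable nonterminals: body, cond, decl, elsepart, params.
No production of rest has an RHS whose symbols are all nullable, so rest is not nullable.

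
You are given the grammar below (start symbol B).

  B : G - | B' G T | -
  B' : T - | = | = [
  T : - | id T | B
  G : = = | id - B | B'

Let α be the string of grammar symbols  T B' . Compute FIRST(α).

Add FIRST(T) = { -, =, id }; T is not nullable, stop.

{ -, =, id }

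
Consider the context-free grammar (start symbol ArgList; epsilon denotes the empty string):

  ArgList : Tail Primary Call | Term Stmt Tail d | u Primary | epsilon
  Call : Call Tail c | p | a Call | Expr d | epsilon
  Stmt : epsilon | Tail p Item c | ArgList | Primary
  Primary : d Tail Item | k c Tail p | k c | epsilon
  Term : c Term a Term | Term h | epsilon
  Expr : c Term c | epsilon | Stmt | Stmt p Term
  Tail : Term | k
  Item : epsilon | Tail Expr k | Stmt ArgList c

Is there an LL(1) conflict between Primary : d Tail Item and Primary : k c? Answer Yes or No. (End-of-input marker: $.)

FIRST(d Tail Item) = { d } and FIRST(k c) = { k }.
The FIRST sets are disjoint and neither alternative is nullable — no conflict.

No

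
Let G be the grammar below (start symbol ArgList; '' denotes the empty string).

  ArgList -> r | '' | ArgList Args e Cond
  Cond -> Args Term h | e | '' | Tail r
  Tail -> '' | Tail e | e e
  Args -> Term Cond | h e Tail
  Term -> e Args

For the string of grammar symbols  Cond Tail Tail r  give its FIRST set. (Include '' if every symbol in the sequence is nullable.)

Add FIRST(Cond)\{''} = { e, h, r }; Cond is nullable, continue.
Add FIRST(Tail)\{''} = { e }; Tail is nullable, continue.
Add FIRST(Tail)\{''} = { e }; Tail is nullable, continue.
r is a terminal; add {r} and stop.

{ e, h, r }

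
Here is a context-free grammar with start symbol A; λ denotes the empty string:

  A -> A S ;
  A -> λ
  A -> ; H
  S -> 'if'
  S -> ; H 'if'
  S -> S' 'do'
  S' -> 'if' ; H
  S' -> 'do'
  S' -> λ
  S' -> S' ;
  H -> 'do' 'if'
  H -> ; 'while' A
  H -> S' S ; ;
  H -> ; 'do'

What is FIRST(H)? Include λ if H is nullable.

H -> 'do' 'if' contributes {'do'}.
H -> ; 'while' A contributes {;}.
From H -> S' S ; ;: S' nullable, take FIRST(S') ∪ FIRST(S) = { 'do', 'if', ; }.
H -> ; 'do' contributes {;}.
Union: FIRST(H) = { 'do', 'if', ; }.

{ 'do', 'if', ; }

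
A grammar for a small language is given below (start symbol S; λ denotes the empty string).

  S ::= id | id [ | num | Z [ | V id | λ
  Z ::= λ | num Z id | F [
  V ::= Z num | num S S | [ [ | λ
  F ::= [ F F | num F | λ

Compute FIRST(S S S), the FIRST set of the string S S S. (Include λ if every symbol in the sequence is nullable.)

{ [, id, num, λ }

Add FIRST(S)\{λ} = { [, id, num }; S is nullable, continue.
Add FIRST(S)\{λ} = { [, id, num }; S is nullable, continue.
Add FIRST(S)\{λ} = { [, id, num }; S is nullable, continue.
Every symbol is nullable, so include λ.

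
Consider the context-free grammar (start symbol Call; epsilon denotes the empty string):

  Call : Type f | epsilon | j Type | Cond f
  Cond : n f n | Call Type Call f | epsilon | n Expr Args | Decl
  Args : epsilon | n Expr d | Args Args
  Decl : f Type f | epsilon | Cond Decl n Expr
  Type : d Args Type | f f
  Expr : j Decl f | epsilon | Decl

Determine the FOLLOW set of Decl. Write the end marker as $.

In Cond : Decl: Decl is at the end, add FOLLOW(Cond) = { d, f, j, n }.
In Decl : Cond Decl n Expr: add FIRST(n Expr) = { n }.
In Expr : j Decl f: add FIRST(f) = { f }.
In Expr : Decl: Decl is at the end, add FOLLOW(Expr) = { d, f, j, n }.
Union: FOLLOW(Decl) = { d, f, j, n }.

{ d, f, j, n }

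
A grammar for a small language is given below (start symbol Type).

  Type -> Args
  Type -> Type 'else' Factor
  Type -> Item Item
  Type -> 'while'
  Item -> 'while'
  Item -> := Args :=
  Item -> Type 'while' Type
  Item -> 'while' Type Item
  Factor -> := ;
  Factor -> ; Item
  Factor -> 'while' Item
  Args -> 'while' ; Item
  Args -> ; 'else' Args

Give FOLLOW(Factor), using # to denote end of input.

In Type -> Type 'else' Factor: Factor is at the end, add FOLLOW(Type) = { #, 'else', 'while', :=, ; }.
Union: FOLLOW(Factor) = { #, 'else', 'while', :=, ; }.

{ #, 'else', 'while', :=, ; }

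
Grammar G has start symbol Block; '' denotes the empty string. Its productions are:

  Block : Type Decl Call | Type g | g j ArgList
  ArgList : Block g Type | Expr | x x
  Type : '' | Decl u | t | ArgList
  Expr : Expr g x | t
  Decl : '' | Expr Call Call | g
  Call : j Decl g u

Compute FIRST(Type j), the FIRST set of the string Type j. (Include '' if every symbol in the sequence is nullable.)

Add FIRST(Type)\{''} = { g, j, t, u, x }; Type is nullable, continue.
j is a terminal; add {j} and stop.

{ g, j, t, u, x }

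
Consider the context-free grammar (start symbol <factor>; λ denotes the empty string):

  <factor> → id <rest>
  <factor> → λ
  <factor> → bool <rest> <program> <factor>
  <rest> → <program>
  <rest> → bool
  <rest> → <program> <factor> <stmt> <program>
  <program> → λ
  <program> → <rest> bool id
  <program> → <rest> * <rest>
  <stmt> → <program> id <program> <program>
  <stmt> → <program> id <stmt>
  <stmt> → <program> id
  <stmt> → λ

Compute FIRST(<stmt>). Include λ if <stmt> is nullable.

{ *, bool, id, λ }

From <stmt> → <program> id <program> <program>: <program> nullable, take FIRST(<program>) ∪ {id} = { *, bool, id }.
From <stmt> → <program> id <stmt>: <program> nullable, take FIRST(<program>) ∪ {id} = { *, bool, id }.
From <stmt> → <program> id: <program> nullable, take FIRST(<program>) ∪ {id} = { *, bool, id }.
<stmt> → λ contributes λ.
Union: FIRST(<stmt>) = { *, bool, id, λ }.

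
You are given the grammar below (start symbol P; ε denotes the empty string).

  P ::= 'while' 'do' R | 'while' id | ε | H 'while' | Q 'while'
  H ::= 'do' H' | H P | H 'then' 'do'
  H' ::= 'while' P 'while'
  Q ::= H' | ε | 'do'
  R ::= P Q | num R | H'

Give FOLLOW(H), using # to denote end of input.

{ 'do', 'then', 'while' }

In P ::= H 'while': add FIRST('while') = { 'while' }.
In H ::= H P: add FIRST(P)\{ε} = { 'do', 'while' }.
  Since P is nullable, also add FOLLOW(H) = { 'do', 'then', 'while' }.
In H ::= H 'then' 'do': add FIRST('then' 'do') = { 'then' }.
Union: FOLLOW(H) = { 'do', 'then', 'while' }.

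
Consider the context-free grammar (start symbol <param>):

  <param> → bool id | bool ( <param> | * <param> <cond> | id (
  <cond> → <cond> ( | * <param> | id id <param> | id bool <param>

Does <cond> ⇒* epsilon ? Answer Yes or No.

No

No nonterminal in this grammar is nullable.
No production of <cond> has an RHS whose symbols are all nullable, so <cond> is not nullable.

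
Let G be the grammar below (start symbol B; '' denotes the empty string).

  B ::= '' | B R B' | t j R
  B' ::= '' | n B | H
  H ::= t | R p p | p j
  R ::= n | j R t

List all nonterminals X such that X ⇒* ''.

{ B, B' }

Directly nullable (have an ''-production): B, B'.
No other nonterminal has a production whose RHS symbols are all nullable.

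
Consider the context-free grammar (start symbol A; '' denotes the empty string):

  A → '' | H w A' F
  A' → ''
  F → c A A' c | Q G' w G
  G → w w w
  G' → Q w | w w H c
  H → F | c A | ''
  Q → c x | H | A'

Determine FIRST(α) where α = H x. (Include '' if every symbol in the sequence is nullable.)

Add FIRST(H)\{''} = { c, w }; H is nullable, continue.
x is a terminal; add {x} and stop.

{ c, w, x }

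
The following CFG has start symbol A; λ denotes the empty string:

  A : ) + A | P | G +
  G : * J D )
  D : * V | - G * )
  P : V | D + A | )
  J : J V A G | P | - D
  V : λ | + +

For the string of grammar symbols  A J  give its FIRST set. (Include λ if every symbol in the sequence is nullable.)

Add FIRST(A)\{λ} = { ), *, +, - }; A is nullable, continue.
Add FIRST(J)\{λ} = { ), *, +, - }; J is nullable, continue.
Every symbol is nullable, so include λ.

{ ), *, +, -, λ }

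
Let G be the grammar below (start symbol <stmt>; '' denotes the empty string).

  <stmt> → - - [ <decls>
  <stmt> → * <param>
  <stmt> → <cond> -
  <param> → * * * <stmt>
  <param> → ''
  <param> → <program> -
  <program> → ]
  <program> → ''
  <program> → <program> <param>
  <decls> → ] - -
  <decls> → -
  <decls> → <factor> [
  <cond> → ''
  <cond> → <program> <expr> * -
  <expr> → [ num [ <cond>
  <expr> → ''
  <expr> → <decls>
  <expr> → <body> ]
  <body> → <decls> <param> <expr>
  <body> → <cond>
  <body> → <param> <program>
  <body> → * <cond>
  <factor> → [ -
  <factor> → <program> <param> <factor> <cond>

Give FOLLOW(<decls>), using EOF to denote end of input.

{ EOF, *, -, [, ] }

In <stmt> → - - [ <decls>: <decls> is at the end, add FOLLOW(<stmt>) = { EOF, *, -, [, ] }.
In <expr> → <decls>: <decls> is at the end, add FOLLOW(<expr>) = { *, ] }.
In <body> → <decls> <param> <expr>: add FIRST(<param> <expr>)\{''} = { *, -, [, ] }.
  Since <param> <expr> is nullable, also add FOLLOW(<body>) = { ] }.
Union: FOLLOW(<decls>) = { EOF, *, -, [, ] }.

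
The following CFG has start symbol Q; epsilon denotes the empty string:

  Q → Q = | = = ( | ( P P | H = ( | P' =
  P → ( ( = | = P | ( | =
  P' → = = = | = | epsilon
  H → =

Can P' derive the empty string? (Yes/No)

Yes

P' has an epsilon-production, so P' ⇒ epsilon.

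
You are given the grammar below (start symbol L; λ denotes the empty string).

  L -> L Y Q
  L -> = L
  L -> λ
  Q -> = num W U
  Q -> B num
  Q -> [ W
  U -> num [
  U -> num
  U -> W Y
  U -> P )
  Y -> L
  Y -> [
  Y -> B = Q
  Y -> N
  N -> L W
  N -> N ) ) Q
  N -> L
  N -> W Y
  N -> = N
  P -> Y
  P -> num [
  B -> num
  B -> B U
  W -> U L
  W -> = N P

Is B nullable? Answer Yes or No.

No

Nullable nonterminals: L, N, P, Y.
No production of B has an RHS whose symbols are all nullable, so B is not nullable.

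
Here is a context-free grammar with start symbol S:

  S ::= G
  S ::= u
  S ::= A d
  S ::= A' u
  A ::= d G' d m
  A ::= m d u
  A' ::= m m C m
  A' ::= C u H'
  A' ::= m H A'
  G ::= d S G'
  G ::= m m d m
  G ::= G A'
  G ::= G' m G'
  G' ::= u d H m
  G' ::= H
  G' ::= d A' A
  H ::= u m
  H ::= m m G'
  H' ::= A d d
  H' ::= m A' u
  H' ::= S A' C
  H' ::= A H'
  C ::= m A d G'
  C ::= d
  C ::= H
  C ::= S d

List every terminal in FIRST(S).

From S ::= G: add FIRST(G) = { d, m, u }.
S ::= u contributes {u}.
From S ::= A d: add FIRST(A) = { d, m }.
From S ::= A' u: add FIRST(A') = { d, m, u }.
Union: FIRST(S) = { d, m, u }.

{ d, m, u }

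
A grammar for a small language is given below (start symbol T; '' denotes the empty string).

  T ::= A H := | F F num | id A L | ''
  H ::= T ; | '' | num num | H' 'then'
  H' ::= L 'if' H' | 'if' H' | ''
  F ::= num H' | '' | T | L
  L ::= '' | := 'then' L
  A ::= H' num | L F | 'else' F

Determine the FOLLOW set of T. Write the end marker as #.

T is the start symbol, so # ∈ FOLLOW(T).
In H ::= T ;: add FIRST(;) = { ; }.
In F ::= T: T is at the end, add FOLLOW(F) = { #, 'else', 'if', 'then', :=, ;, id, num }.
Union: FOLLOW(T) = { #, 'else', 'if', 'then', :=, ;, id, num }.

{ #, 'else', 'if', 'then', :=, ;, id, num }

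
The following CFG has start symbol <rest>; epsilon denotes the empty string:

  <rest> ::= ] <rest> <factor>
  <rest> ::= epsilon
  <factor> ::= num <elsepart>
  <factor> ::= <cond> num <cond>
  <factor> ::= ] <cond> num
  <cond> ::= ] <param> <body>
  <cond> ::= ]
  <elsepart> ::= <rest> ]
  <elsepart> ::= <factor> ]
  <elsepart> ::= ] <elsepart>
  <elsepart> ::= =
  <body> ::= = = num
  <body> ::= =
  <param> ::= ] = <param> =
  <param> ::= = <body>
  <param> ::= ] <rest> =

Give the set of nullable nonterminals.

Directly nullable (have an epsilon-production): <rest>.
No other nonterminal has a production whose RHS symbols are all nullable.

{ <rest> }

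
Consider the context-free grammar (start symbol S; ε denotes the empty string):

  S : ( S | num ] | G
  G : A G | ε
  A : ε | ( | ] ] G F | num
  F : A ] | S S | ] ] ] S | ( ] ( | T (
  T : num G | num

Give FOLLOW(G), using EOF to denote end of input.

In S : G: G is at the end, add FOLLOW(S) = { EOF, (, ], num }.
In G : A G: G is at the end, add FOLLOW(G) = { EOF, (, ], num }.
In A : ] ] G F: add FIRST(F)\{ε} = { (, ], num }.
  Since F is nullable, also add FOLLOW(A) = { EOF, (, ], num }.
In T : num G: G is at the end, add FOLLOW(T) = { ( }.
Union: FOLLOW(G) = { EOF, (, ], num }.

{ EOF, (, ], num }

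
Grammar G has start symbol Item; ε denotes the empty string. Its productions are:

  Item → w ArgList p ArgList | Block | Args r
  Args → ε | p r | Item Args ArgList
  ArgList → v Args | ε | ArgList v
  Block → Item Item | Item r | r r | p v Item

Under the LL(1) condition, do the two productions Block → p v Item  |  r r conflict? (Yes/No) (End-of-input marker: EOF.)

No

FIRST(p v Item) = { p } and FIRST(r r) = { r }.
The FIRST sets are disjoint and neither alternative is nullable — no conflict.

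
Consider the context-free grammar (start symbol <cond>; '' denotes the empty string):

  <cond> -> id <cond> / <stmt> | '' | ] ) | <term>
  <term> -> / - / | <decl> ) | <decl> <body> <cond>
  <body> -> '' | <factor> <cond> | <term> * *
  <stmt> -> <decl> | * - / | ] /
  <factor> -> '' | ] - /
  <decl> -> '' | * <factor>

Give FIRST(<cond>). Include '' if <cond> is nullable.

{ ), *, /, ], id, '' }

<cond> -> id <cond> / <stmt> contributes {id}.
<cond> -> '' contributes ''.
<cond> -> ] ) contributes {]}.
From <cond> -> <term>: add FIRST(<term>) = { ), *, /, ], id, '' } (including '' since <term> is nullable).
Union: FIRST(<cond>) = { ), *, /, ], id, '' }.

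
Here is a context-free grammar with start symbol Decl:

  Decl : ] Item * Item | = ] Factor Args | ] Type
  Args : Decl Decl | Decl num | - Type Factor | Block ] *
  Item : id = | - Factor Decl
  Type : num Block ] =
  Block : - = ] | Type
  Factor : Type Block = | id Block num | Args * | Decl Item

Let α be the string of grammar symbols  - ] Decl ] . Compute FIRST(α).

- is a terminal; add {-} and stop.

{ - }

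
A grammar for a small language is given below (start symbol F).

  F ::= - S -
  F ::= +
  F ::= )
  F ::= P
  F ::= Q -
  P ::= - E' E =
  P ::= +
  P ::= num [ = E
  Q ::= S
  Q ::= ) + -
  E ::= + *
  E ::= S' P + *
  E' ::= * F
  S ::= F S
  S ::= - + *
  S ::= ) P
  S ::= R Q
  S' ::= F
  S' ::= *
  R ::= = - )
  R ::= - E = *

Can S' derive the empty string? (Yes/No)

No

No nonterminal in this grammar is nullable.
No production of S' has an RHS whose symbols are all nullable, so S' is not nullable.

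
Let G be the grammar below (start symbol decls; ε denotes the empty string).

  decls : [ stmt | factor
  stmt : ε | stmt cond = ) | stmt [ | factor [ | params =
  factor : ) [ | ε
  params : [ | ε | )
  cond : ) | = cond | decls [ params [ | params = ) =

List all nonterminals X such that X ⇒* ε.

Directly nullable (have an ε-production): stmt, factor, params.
decls : factor with every symbol nullable, so decls is nullable.
No other nonterminal has a production whose RHS symbols are all nullable.

{ decls, factor, params, stmt }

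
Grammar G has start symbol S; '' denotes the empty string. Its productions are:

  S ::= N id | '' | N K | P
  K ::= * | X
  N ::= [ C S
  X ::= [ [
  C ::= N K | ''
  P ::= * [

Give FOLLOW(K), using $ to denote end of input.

In S ::= N K: K is at the end, add FOLLOW(S) = { $, *, [, id }.
In C ::= N K: K is at the end, add FOLLOW(C) = { *, [, id }.
Union: FOLLOW(K) = { $, *, [, id }.

{ $, *, [, id }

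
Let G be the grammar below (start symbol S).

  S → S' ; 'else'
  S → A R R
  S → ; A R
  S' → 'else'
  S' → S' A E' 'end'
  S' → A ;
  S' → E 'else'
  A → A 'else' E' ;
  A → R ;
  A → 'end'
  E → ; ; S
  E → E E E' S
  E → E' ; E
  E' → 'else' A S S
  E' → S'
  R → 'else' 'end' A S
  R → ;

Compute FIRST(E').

E' → 'else' A S S contributes {'else'}.
From E' → S': add FIRST(S') = { 'else', 'end', ; }.
Union: FIRST(E') = { 'else', 'end', ; }.

{ 'else', 'end', ; }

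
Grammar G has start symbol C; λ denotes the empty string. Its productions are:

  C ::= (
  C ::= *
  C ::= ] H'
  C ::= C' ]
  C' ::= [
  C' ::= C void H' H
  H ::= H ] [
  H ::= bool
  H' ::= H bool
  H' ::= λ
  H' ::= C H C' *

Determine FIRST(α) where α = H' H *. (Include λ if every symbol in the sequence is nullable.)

{ (, *, [, ], bool }

Add FIRST(H')\{λ} = { (, *, [, ], bool }; H' is nullable, continue.
Add FIRST(H) = { bool }; H is not nullable, stop.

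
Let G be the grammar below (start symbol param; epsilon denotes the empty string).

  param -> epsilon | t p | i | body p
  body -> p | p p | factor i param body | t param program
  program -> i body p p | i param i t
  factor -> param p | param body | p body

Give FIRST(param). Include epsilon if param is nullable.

{ i, p, t, epsilon }

param -> epsilon contributes epsilon.
param -> t p contributes {t}.
param -> i contributes {i}.
From param -> body p: add FIRST(body) = { i, p, t }.
Union: FIRST(param) = { i, p, t, epsilon }.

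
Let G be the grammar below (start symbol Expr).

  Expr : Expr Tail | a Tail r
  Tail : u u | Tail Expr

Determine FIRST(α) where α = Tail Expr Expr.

{ u }

Add FIRST(Tail) = { u }; Tail is not nullable, stop.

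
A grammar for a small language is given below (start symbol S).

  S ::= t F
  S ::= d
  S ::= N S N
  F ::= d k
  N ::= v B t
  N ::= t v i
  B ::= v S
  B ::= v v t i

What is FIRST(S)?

{ d, t, v }

S ::= t F contributes {t}.
S ::= d contributes {d}.
From S ::= N S N: add FIRST(N) = { t, v }.
Union: FIRST(S) = { d, t, v }.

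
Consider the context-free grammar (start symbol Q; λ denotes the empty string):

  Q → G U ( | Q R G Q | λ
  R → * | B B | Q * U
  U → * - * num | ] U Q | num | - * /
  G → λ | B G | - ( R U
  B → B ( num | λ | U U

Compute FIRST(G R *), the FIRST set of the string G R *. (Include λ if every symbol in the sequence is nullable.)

Add FIRST(G)\{λ} = { (, *, -, ], num }; G is nullable, continue.
Add FIRST(R)\{λ} = { (, *, -, ], num }; R is nullable, continue.
* is a terminal; add {*} and stop.

{ (, *, -, ], num }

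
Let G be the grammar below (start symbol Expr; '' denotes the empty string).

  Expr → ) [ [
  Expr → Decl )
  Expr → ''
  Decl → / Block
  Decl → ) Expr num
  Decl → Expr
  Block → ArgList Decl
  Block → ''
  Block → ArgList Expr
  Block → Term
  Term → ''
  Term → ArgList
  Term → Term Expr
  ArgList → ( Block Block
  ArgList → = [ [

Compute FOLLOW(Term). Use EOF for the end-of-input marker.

In Block → Term: Term is at the end, add FOLLOW(Block) = { (, ), /, = }.
In Term → Term Expr: add FIRST(Expr)\{''} = { ), / }.
  Since Expr is nullable, also add FOLLOW(Term) = { (, ), /, = }.
Union: FOLLOW(Term) = { (, ), /, = }.

{ (, ), /, = }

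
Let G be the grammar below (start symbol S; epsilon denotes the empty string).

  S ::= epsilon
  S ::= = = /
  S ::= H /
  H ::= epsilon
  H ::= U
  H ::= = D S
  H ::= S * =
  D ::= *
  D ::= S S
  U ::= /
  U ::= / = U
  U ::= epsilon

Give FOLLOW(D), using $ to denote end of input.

{ *, /, = }

In H ::= = D S: add FIRST(S)\{epsilon} = { *, /, = }.
  Since S is nullable, also add FOLLOW(H) = { / }.
Union: FOLLOW(D) = { *, /, = }.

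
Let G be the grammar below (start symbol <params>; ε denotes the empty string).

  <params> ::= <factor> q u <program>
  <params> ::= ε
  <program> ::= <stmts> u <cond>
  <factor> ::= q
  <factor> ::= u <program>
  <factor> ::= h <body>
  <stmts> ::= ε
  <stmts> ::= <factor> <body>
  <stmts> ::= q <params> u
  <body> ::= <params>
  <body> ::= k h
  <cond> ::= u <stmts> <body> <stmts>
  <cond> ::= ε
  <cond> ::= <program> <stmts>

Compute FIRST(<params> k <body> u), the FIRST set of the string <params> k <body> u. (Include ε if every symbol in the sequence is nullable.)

{ h, k, q, u }

Add FIRST(<params>)\{ε} = { h, q, u }; <params> is nullable, continue.
k is a terminal; add {k} and stop.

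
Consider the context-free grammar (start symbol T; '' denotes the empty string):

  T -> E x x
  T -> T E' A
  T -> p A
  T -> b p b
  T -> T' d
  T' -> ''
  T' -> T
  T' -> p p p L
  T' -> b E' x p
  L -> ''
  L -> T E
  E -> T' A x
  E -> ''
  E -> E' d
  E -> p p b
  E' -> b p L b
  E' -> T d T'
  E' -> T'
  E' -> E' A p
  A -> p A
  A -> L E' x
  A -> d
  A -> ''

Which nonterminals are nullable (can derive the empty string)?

Directly nullable (have an ''-production): T', L, E, A.
E' -> T' with every symbol nullable, so E' is nullable.
No other nonterminal has a production whose RHS symbols are all nullable.

{ A, E, E', L, T' }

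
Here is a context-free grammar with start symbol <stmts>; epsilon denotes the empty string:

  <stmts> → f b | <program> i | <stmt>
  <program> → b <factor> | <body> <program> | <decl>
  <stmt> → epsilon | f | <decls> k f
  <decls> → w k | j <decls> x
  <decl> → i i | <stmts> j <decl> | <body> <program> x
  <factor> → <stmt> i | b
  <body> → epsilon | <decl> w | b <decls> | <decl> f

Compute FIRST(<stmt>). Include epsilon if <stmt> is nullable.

{ f, j, w, epsilon }

<stmt> → epsilon contributes epsilon.
<stmt> → f contributes {f}.
From <stmt> → <decls> k f: add FIRST(<decls>) = { j, w }.
Union: FIRST(<stmt>) = { f, j, w, epsilon }.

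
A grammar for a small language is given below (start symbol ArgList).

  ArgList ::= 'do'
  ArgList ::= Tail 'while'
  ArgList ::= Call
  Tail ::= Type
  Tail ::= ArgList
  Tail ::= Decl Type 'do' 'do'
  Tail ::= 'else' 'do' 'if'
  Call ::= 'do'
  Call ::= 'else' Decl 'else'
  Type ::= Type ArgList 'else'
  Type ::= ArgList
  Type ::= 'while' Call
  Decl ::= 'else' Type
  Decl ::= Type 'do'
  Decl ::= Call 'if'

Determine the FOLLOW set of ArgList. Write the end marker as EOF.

{ EOF, 'do', 'else', 'while' }

ArgList is the start symbol, so EOF ∈ FOLLOW(ArgList).
In Tail ::= ArgList: ArgList is at the end, add FOLLOW(Tail) = { 'while' }.
In Type ::= Type ArgList 'else': add FIRST('else') = { 'else' }.
In Type ::= ArgList: ArgList is at the end, add FOLLOW(Type) = { 'do', 'else', 'while' }.
Union: FOLLOW(ArgList) = { EOF, 'do', 'else', 'while' }.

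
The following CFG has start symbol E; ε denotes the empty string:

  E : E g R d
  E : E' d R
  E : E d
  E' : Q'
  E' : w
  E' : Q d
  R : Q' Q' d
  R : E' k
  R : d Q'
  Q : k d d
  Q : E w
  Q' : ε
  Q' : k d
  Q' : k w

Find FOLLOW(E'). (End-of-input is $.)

In E : E' d R: add FIRST(d R) = { d }.
In R : E' k: add FIRST(k) = { k }.
Union: FOLLOW(E') = { d, k }.

{ d, k }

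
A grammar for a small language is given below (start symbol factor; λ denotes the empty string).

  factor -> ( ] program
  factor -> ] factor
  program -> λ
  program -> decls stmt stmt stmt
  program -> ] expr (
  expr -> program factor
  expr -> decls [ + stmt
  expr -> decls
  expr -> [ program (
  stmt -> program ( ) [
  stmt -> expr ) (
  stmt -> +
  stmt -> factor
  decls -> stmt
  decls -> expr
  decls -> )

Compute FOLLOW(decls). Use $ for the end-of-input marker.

In program -> decls stmt stmt stmt: add FIRST(stmt stmt stmt) = { (, ), +, [, ] }.
In expr -> decls [ + stmt: add FIRST([ + stmt) = { [ }.
In expr -> decls: decls is at the end, add FOLLOW(expr) = { (, ), +, [, ] }.
Union: FOLLOW(decls) = { (, ), +, [, ] }.

{ (, ), +, [, ] }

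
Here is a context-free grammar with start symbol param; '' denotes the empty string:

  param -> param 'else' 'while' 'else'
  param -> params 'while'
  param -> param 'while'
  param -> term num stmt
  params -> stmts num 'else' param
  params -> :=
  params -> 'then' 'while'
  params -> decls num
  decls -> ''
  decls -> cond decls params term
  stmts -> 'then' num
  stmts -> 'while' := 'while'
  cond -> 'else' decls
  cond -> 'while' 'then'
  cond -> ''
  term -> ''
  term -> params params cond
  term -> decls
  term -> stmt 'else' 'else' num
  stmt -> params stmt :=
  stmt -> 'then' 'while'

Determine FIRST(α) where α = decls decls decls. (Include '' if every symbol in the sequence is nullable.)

{ 'else', 'then', 'while', :=, num, '' }

Add FIRST(decls)\{''} = { 'else', 'then', 'while', :=, num }; decls is nullable, continue.
Add FIRST(decls)\{''} = { 'else', 'then', 'while', :=, num }; decls is nullable, continue.
Add FIRST(decls)\{''} = { 'else', 'then', 'while', :=, num }; decls is nullable, continue.
Every symbol is nullable, so include ''.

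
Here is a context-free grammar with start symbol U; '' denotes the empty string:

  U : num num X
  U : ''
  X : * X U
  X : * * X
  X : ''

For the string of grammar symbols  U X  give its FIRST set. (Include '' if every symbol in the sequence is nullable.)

Add FIRST(U)\{''} = { num }; U is nullable, continue.
Add FIRST(X)\{''} = { * }; X is nullable, continue.
Every symbol is nullable, so include ''.

{ *, num, '' }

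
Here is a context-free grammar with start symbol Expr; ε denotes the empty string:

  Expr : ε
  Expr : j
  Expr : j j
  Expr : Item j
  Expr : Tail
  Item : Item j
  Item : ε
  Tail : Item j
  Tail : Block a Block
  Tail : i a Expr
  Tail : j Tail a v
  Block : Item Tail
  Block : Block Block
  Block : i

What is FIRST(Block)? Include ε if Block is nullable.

{ i, j }

From Block : Item Tail: Item nullable, take FIRST(Item) ∪ FIRST(Tail) = { i, j }.
From Block : Block Block: add FIRST(Block) = { i, j }.
Block : i contributes {i}.
Union: FIRST(Block) = { i, j }.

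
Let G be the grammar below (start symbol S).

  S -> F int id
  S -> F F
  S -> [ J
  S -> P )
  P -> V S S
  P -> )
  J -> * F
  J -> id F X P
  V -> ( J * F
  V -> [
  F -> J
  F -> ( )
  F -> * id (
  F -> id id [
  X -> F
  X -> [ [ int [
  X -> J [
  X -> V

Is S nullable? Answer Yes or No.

No

No nonterminal in this grammar is nullable.
No production of S has an RHS whose symbols are all nullable, so S is not nullable.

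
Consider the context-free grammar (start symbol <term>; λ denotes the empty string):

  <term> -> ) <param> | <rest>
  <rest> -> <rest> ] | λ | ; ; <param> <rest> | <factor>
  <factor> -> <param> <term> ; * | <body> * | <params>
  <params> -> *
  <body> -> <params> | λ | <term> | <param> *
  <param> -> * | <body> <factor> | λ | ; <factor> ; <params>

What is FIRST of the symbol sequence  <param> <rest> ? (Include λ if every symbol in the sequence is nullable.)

{ ), *, ;, ], λ }

Add FIRST(<param>)\{λ} = { ), *, ;, ] }; <param> is nullable, continue.
Add FIRST(<rest>)\{λ} = { ), *, ;, ] }; <rest> is nullable, continue.
Every symbol is nullable, so include λ.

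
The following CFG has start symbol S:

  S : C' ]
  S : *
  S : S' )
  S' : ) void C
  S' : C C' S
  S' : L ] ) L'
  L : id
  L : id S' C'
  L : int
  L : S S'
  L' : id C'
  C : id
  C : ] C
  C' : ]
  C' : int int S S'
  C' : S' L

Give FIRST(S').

S' : ) void C contributes {)}.
From S' : C C' S: add FIRST(C) = { ], id }.
From S' : L ] ) L': add FIRST(L) = { ), *, ], id, int }.
Union: FIRST(S') = { ), *, ], id, int }.

{ ), *, ], id, int }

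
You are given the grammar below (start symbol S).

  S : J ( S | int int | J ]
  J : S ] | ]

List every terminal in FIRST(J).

{ ], int }

From J : S ]: add FIRST(S) = { ], int }.
J : ] contributes {]}.
Union: FIRST(J) = { ], int }.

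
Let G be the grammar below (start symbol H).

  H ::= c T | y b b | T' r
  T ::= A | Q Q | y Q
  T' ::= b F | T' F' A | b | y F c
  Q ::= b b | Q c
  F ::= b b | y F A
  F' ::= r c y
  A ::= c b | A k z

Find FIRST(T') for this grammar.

{ b, y }

T' ::= b F contributes {b}.
From T' ::= T' F' A: add FIRST(T') = { b, y }.
T' ::= b contributes {b}.
T' ::= y F c contributes {y}.
Union: FIRST(T') = { b, y }.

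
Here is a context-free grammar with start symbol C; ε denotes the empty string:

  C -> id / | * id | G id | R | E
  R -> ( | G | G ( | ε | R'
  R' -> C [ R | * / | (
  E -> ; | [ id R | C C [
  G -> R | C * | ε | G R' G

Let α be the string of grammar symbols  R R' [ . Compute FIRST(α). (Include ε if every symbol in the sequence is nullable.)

Add FIRST(R)\{ε} = { (, *, ;, [, id }; R is nullable, continue.
Add FIRST(R') = { (, *, ;, [, id }; R' is not nullable, stop.

{ (, *, ;, [, id }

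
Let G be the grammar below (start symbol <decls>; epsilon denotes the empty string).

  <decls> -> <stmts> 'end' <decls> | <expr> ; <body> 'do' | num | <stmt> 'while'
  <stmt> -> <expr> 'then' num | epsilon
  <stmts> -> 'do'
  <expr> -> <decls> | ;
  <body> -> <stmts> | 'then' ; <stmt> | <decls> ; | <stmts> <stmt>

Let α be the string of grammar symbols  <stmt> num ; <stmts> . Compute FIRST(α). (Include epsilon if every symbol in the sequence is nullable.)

Add FIRST(<stmt>)\{epsilon} = { 'do', 'while', ;, num }; <stmt> is nullable, continue.
num is a terminal; add {num} and stop.

{ 'do', 'while', ;, num }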